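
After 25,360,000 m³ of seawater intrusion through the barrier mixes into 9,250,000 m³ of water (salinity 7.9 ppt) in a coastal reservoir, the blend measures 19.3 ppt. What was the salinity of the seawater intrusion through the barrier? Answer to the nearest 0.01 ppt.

23.46 ppt

Salt balance: 9,250,000×7.9 + 25,360,000×S = 34,610,000×19.3
73,075,000 + 25,360,000·S = 667,973,000
S = (667,973,000 − 73,075,000) / 25,360,000 = 23.4581 ppt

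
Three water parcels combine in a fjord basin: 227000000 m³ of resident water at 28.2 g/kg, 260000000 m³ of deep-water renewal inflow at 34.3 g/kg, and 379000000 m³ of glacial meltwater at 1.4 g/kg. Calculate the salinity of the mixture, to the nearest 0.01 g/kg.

18.30 g/kg

By conservation of dissolved salt,
salt = 227,000,000×28.2 + 260,000,000×34.3 + 379,000,000×1.4 = 6,401,400,000 + 8,918,000,000 + 530,600,000 = 15,850,000,000
volume = 227,000,000 + 260,000,000 + 379,000,000 = 866,000,000 m³
S = 15,850,000,000 / 866,000,000 = 18.3025 g/kg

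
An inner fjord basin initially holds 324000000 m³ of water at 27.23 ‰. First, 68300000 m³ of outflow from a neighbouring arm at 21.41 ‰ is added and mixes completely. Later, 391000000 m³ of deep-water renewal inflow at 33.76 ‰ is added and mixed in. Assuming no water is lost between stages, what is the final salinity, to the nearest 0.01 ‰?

Total salt / total volume:
Initial salt = 324,000,000×27.23 = 8,822,520,000
After stage 1: salt = 8,822,520,000 + 68,300,000×21.41 = 10,284,823,000; volume = 392,300,000 m³; S = 26.217 ‰
After stage 2: salt = 10,284,823,000 + 391,000,000×33.76 = 23,484,983,000; volume = 783,300,000 m³
S = 23,484,983,000 / 783,300,000 = 29.9821 ‰

29.98 ‰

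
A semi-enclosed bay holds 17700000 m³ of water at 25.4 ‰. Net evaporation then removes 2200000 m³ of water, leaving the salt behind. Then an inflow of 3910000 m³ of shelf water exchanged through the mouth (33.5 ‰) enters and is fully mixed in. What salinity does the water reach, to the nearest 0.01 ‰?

29.91 ‰

After evaporation: salt = 17,700,000×25.4 = 449,580,000; volume = 17,700,000 − 2,200,000 = 15,500,000 m³
After mixing: salt = 449,580,000 + 3,910,000×33.5 = 580,565,000; volume = 15,500,000 + 3,910,000 = 19,410,000 m³
S = 580,565,000 / 19,410,000 = 29.9106 ‰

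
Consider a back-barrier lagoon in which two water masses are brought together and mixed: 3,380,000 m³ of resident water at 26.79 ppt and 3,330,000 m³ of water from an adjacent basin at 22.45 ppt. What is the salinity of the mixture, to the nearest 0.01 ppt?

Salt balance:
salt = 3,380,000×26.79 + 3,330,000×22.45 = 90,550,200 + 74,758,500 = 165,308,700
volume = 3,380,000 + 3,330,000 = 6,710,000 m³
S = 165,308,700 / 6,710,000 = 24.6362 ppt

24.64 ppt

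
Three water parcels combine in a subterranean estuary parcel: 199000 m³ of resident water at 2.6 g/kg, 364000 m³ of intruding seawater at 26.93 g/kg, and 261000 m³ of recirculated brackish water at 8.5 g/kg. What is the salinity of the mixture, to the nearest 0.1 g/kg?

15.2 g/kg

Conserving salt mass:
salt = 199,000×2.6 + 364,000×26.93 + 261,000×8.5 = 517,400 + 9,802,520 + 2,218,500 = 12,538,420
volume = 199,000 + 364,000 + 261,000 = 824,000 m³
S = 12,538,420 / 824,000 = 15.217 g/kg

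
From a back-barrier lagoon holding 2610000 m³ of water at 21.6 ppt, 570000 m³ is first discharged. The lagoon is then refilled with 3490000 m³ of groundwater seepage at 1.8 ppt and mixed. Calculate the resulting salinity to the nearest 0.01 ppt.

Remaining after removal: 2,040,000 m³ at 21.6 ppt (salt = 44,064,000)
After addition: salt = 44,064,000 + 3,490,000×1.8 = 50,346,000; volume = 5,530,000 m³
S = 50,346,000 / 5,530,000 = 9.1042 ppt

9.10 ppt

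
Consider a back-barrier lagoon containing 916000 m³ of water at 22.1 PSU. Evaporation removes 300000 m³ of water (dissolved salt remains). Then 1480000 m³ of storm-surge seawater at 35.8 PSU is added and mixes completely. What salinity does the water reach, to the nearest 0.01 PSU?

34.94 PSU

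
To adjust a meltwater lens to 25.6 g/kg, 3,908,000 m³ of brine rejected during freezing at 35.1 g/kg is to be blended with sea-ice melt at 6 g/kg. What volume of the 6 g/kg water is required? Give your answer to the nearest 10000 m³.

Salt balance: 3,908,000×35.1 + V×6 = (3,908,000+V)×25.6
137,170,800 + 6V = 100,044,800 + 25.6V
37,126,000 = 19.6V
V = 1,894,183.67 m³

1890000 m³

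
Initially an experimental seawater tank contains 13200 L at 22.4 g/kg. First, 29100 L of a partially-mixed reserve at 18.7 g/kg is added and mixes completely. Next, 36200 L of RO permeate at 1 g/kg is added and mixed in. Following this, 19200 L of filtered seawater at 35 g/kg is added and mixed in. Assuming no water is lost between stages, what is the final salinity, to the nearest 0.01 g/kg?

15.84 g/kg

Salt balance:
Initial salt = 13,200×22.4 = 295,680
After stage 1: salt = 295,680 + 29,100×18.7 = 839,850; volume = 42,300 L; S = 19.855 g/kg
After stage 2: salt = 839,850 + 36,200×1 = 876,050; volume = 78,500 L; S = 11.16 g/kg
After stage 3: salt = 876,050 + 19,200×35 = 1,548,050; volume = 97,700 L
S = 1,548,050 / 97,700 = 15.8449 g/kg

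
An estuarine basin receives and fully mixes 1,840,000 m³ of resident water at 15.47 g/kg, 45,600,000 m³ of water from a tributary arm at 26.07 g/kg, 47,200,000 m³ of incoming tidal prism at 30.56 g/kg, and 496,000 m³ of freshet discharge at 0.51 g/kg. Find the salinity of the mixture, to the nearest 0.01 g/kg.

By conservation of dissolved salt,
salt = 1,840,000×15.47 + 45,600,000×26.07 + 47,200,000×30.56 + 496,000×0.51 = 28,464,800 + 1,188,792,000 + 1,442,432,000 + 252,960 = 2,659,941,760
volume = 1,840,000 + 45,600,000 + 47,200,000 + 496,000 = 95,136,000 m³
S = 2,659,941,760 / 95,136,000 = 27.9594 g/kg

27.96 g/kg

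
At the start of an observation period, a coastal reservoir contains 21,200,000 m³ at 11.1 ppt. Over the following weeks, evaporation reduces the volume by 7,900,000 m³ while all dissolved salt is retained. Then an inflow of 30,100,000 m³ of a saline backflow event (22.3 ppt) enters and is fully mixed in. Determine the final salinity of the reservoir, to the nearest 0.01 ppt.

After evaporation: salt = 21,200,000×11.1 = 235,320,000; volume = 21,200,000 − 7,900,000 = 13,300,000 m³
After mixing: salt = 235,320,000 + 30,100,000×22.3 = 906,550,000; volume = 13,300,000 + 30,100,000 = 43,400,000 m³
S = 906,550,000 / 43,400,000 = 20.8882 ppt

20.89 ppt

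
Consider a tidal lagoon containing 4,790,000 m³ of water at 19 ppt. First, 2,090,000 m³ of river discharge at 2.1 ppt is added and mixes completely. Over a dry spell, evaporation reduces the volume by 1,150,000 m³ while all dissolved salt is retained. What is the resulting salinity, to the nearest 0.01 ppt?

16.65 ppt

After mixing: salt = 4,790,000×19 + 2,090,000×2.1 = 95,399,000; volume = 6,880,000 m³
After evaporation: salt unchanged = 95,399,000; volume = 6,880,000 − 1,150,000 = 5,730,000 m³
S = 95,399,000 / 5,730,000 = 16.649 ppt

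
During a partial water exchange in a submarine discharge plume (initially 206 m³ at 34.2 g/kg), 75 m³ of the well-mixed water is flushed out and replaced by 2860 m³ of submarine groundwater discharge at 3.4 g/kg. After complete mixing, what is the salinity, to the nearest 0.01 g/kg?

Remaining after removal: 131 m³ at 34.2 g/kg (salt = 4,480.2)
After addition: salt = 4,480.2 + 2,860×3.4 = 14,204.2; volume = 2,991 m³
S = 14,204.2 / 2,991 = 4.749 g/kg

4.75 g/kg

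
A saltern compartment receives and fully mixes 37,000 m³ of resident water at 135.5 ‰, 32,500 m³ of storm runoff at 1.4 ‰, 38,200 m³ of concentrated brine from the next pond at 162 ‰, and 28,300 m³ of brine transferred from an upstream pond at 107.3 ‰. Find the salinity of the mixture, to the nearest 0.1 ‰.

105.0 ‰

Total salt / total volume:
salt = 37,000×135.5 + 32,500×1.4 + 38,200×162 + 28,300×107.3 = 5,013,500 + 45,500 + 6,188,400 + 3,036,590 = 14,283,990
volume = 37,000 + 32,500 + 38,200 + 28,300 = 136,000 m³
S = 14,283,990 / 136,000 = 105.029 ‰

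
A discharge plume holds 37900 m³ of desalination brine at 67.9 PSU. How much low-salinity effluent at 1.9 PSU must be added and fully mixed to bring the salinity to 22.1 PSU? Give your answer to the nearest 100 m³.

85900 m³

Salt balance: 37,900×67.9 + V×1.9 = (37,900+V)×22.1
2,573,410 + 1.9V = 837,590 + 22.1V
1,735,820 = 20.2V
V = 85,931.68 m³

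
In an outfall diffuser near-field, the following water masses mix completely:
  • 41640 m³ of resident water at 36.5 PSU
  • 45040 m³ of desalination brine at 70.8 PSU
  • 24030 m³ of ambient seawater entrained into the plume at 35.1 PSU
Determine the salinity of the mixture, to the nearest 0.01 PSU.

50.15 PSU

Mass of salt is conserved:
salt = 41,640×36.5 + 45,040×70.8 + 24,030×35.1 = 1,519,860 + 3,188,832 + 843,453 = 5,552,145
volume = 41,640 + 45,040 + 24,030 = 110,710 m³
S = 5,552,145 / 110,710 = 50.1503 PSU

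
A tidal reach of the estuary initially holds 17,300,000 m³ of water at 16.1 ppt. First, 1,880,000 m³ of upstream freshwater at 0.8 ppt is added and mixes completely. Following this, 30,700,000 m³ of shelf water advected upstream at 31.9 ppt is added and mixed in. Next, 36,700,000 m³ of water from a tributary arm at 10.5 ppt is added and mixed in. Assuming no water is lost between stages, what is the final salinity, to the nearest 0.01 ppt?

19.00 ppt

Weighted by volume,
Initial salt = 17,300,000×16.1 = 278,530,000
After stage 1: salt = 278,530,000 + 1,880,000×0.8 = 280,034,000; volume = 19,180,000 m³; S = 14.6 ppt
After stage 2: salt = 280,034,000 + 30,700,000×31.9 = 1,259,364,000; volume = 49,880,000 m³; S = 25.248 ppt
After stage 3: salt = 1,259,364,000 + 36,700,000×10.5 = 1,644,714,000; volume = 86,580,000 m³
S = 1,644,714,000 / 86,580,000 = 18.9965 ppt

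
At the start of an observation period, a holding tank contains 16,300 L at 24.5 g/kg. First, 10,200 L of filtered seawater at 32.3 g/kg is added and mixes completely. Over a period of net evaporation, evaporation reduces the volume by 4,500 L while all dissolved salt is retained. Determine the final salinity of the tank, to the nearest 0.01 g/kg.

33.13 g/kg

After mixing: salt = 16,300×24.5 + 10,200×32.3 = 728,810; volume = 26,500 L
After evaporation: salt unchanged = 728,810; volume = 26,500 − 4,500 = 22,000 L
S = 728,810 / 22,000 = 33.1277 g/kg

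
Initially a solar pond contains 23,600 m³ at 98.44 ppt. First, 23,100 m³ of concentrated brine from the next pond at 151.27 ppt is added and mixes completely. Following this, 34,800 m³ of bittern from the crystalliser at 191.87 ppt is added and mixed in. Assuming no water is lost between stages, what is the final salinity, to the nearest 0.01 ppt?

153.31 ppt

By conservation of dissolved salt,
Initial salt = 23,600×98.44 = 2,323,184
After stage 1: salt = 2,323,184 + 23,100×151.27 = 5,817,521; volume = 46,700 m³; S = 124.572 ppt
After stage 2: salt = 5,817,521 + 34,800×191.87 = 12,494,597; volume = 81,500 m³
S = 12,494,597 / 81,500 = 153.3079 ppt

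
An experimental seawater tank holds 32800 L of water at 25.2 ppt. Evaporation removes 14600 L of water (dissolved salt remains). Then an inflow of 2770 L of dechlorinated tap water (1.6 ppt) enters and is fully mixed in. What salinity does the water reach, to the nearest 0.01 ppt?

After evaporation: salt = 32,800×25.2 = 826,560; volume = 32,800 − 14,600 = 18,200 L
After mixing: salt = 826,560 + 2,770×1.6 = 830,992; volume = 18,200 + 2,770 = 20,970 L
S = 830,992 / 20,970 = 39.6277 ppt

39.63 ppt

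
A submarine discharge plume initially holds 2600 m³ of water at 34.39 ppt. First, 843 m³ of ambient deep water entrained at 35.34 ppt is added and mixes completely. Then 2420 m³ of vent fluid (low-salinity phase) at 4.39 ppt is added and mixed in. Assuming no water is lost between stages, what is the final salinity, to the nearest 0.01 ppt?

Conserving salt mass:
Initial salt = 2,600×34.39 = 89,414
After stage 1: salt = 89,414 + 843×35.34 = 119,205.62; volume = 3,443 m³; S = 34.623 ppt
After stage 2: salt = 119,205.62 + 2,420×4.39 = 129,829.42; volume = 5,863 m³
S = 129,829.42 / 5,863 = 22.1439 ppt

22.14 ppt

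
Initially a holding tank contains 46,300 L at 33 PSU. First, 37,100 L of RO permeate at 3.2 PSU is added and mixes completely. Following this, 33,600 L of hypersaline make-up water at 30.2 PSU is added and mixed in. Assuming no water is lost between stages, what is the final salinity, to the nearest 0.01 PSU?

22.75 PSU

Weighted by volume,
Initial salt = 46,300×33 = 1,527,900
After stage 1: salt = 1,527,900 + 37,100×3.2 = 1,646,620; volume = 83,400 L; S = 19.744 PSU
After stage 2: salt = 1,646,620 + 33,600×30.2 = 2,661,340; volume = 117,000 L
S = 2,661,340 / 117,000 = 22.7465 PSU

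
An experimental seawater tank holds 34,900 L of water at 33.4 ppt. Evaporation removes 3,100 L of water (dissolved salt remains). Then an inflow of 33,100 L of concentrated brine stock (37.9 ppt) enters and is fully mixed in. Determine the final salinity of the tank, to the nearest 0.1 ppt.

37.3 ppt

After evaporation: salt = 34,900×33.4 = 1,165,660; volume = 34,900 − 3,100 = 31,800 L
After mixing: salt = 1,165,660 + 33,100×37.9 = 2,420,150; volume = 31,800 + 33,100 = 64,900 L
S = 2,420,150 / 64,900 = 37.2904 ppt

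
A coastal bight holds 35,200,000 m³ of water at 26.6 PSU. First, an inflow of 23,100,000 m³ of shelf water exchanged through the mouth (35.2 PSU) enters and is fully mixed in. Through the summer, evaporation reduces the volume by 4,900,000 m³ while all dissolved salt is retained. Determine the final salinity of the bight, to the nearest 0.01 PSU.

After mixing: salt = 35,200,000×26.6 + 23,100,000×35.2 = 1,749,440,000; volume = 58,300,000 m³
After evaporation: salt unchanged = 1,749,440,000; volume = 58,300,000 − 4,900,000 = 53,400,000 m³
S = 1,749,440,000 / 53,400,000 = 32.761 PSU

32.76 PSU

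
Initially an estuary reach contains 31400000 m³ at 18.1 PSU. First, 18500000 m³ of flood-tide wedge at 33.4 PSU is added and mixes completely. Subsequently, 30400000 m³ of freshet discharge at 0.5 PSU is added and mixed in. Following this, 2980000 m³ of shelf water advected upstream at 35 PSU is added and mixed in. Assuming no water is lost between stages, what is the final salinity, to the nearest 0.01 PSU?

Total salt / total volume:
Initial salt = 31,400,000×18.1 = 568,340,000
After stage 1: salt = 568,340,000 + 18,500,000×33.4 = 1,186,240,000; volume = 49,900,000 m³; S = 23.772 PSU
After stage 2: salt = 1,186,240,000 + 30,400,000×0.5 = 1,201,440,000; volume = 80,300,000 m³; S = 14.962 PSU
After stage 3: salt = 1,201,440,000 + 2,980,000×35 = 1,305,740,000; volume = 83,280,000 m³
S = 1,305,740,000 / 83,280,000 = 15.6789 PSU

15.68 PSU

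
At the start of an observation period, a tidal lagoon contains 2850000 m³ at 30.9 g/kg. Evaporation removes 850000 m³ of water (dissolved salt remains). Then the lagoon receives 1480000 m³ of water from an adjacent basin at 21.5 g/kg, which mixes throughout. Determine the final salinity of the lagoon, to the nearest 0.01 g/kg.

After evaporation: salt = 2,850,000×30.9 = 88,065,000; volume = 2,850,000 − 850,000 = 2,000,000 m³
After mixing: salt = 88,065,000 + 1,480,000×21.5 = 119,885,000; volume = 2,000,000 + 1,480,000 = 3,480,000 m³
S = 119,885,000 / 3,480,000 = 34.4497 g/kg

34.45 g/kg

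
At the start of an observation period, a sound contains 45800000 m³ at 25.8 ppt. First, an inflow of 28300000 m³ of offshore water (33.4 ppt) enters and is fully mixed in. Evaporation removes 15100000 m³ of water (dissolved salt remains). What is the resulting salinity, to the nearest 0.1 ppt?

36.0 ppt

After mixing: salt = 45,800,000×25.8 + 28,300,000×33.4 = 2,126,860,000; volume = 74,100,000 m³
After evaporation: salt unchanged = 2,126,860,000; volume = 74,100,000 − 15,100,000 = 59,000,000 m³
S = 2,126,860,000 / 59,000,000 = 36.0485 ppt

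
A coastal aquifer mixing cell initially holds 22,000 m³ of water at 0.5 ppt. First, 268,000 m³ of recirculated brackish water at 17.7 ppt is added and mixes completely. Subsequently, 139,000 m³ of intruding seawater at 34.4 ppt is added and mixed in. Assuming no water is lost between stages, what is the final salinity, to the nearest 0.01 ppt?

22.23 ppt

Mass of salt is conserved:
Initial salt = 22,000×0.5 = 11,000
After stage 1: salt = 11,000 + 268,000×17.7 = 4,754,600; volume = 290,000 m³; S = 16.395 ppt
After stage 2: salt = 4,754,600 + 139,000×34.4 = 9,536,200; volume = 429,000 m³
S = 9,536,200 / 429,000 = 22.2289 ppt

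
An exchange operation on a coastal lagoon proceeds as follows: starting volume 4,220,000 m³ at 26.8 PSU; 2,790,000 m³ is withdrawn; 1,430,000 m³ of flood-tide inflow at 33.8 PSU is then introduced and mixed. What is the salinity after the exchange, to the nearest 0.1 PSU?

30.3 PSU

Remaining after removal: 1,430,000 m³ at 26.8 PSU (salt = 38,324,000)
After addition: salt = 38,324,000 + 1,430,000×33.8 = 86,658,000; volume = 2,860,000 m³
S = 86,658,000 / 2,860,000 = 30.3 PSU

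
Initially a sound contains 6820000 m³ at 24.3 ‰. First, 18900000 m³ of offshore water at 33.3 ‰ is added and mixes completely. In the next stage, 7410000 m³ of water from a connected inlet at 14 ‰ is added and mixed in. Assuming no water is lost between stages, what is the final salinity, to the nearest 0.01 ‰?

Conserving salt mass:
Initial salt = 6,820,000×24.3 = 165,726,000
After stage 1: salt = 165,726,000 + 18,900,000×33.3 = 795,096,000; volume = 25,720,000 m³; S = 30.914 ‰
After stage 2: salt = 795,096,000 + 7,410,000×14 = 898,836,000; volume = 33,130,000 m³
S = 898,836,000 / 33,130,000 = 27.1306 ‰

27.13 ‰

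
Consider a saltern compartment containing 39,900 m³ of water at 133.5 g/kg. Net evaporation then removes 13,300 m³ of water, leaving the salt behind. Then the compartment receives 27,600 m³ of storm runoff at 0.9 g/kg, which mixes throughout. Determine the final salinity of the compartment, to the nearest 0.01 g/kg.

After evaporation: salt = 39,900×133.5 = 5,326,650; volume = 39,900 − 13,300 = 26,600 m³
After mixing: salt = 5,326,650 + 27,600×0.9 = 5,351,490; volume = 26,600 + 27,600 = 54,200 m³
S = 5,351,490 / 54,200 = 98.736 g/kg

98.74 g/kg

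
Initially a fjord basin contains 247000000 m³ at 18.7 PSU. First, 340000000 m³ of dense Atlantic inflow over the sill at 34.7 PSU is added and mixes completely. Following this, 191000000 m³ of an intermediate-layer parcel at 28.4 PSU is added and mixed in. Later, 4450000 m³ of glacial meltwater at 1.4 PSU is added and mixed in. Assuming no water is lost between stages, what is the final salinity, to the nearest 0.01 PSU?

27.92 PSU

Weighted by volume,
Initial salt = 247,000,000×18.7 = 4,618,900,000
After stage 1: salt = 4,618,900,000 + 340,000,000×34.7 = 16,416,900,000; volume = 587,000,000 m³; S = 27.967 PSU
After stage 2: salt = 16,416,900,000 + 191,000,000×28.4 = 21,841,300,000; volume = 778,000,000 m³; S = 28.074 PSU
After stage 3: salt = 21,841,300,000 + 4,450,000×1.4 = 21,847,530,000; volume = 782,450,000 m³
S = 21,847,530,000 / 782,450,000 = 27.922 PSU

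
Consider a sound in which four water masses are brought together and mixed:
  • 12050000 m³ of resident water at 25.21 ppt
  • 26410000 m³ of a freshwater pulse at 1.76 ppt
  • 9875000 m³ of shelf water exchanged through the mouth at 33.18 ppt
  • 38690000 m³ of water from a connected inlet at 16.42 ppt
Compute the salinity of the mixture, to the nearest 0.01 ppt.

Total salt / total volume:
salt = 12,050,000×25.21 + 26,410,000×1.76 + 9,875,000×33.18 + 38,690,000×16.42 = 303,780,500 + 46,481,600 + 327,652,500 + 635,289,800 = 1,313,204,400
volume = 12,050,000 + 26,410,000 + 9,875,000 + 38,690,000 = 87,025,000 m³
S = 1,313,204,400 / 87,025,000 = 15.09 ppt

15.09 ppt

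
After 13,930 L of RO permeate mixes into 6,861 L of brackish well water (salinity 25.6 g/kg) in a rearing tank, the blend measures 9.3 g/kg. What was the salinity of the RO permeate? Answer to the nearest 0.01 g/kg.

Salt balance: 6,861×25.6 + 13,930×S = 20,791×9.3
175,641.6 + 13,930·S = 193,356.3
S = (193,356.3 − 175,641.6) / 13,930 = 1.2717 g/kg

1.27 g/kg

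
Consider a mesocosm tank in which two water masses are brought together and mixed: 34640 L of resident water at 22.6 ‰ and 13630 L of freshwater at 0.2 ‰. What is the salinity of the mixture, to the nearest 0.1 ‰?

16.3 ‰

By conservation of dissolved salt,
salt = 34,640×22.6 + 13,630×0.2 = 782,864 + 2,726 = 785,590
volume = 34,640 + 13,630 = 48,270 L
S = 785,590 / 48,270 = 16.275 ‰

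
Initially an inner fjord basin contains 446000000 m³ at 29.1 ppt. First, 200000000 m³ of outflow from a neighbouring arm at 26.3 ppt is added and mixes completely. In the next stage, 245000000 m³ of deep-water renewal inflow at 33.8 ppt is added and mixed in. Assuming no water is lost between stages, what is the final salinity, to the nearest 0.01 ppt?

29.76 ppt

Total salt / total volume:
Initial salt = 446,000,000×29.1 = 12,978,600,000
After stage 1: salt = 12,978,600,000 + 200,000,000×26.3 = 18,238,600,000; volume = 646,000,000 m³; S = 28.233 ppt
After stage 2: salt = 18,238,600,000 + 245,000,000×33.8 = 26,519,600,000; volume = 891,000,000 m³
S = 26,519,600,000 / 891,000,000 = 29.7639 ppt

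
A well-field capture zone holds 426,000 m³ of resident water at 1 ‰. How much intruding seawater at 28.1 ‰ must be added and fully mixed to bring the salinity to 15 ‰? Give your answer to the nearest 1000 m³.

Salt balance: 426,000×1 + V×28.1 = (426,000+V)×15
426,000 + 28.1V = 6,390,000 + 15V
5,964,000 = 13.1V
V = 455,267.18 m³

455000 m³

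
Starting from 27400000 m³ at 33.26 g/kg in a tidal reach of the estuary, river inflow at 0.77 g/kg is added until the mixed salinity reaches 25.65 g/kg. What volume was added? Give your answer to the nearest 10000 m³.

Salt balance: 27,400,000×33.26 + V×0.77 = (27,400,000+V)×25.65
911,324,000 + 0.77V = 702,810,000 + 25.65V
208,514,000 = 24.88V
V = 8,380,787.78 m³

8380000 m³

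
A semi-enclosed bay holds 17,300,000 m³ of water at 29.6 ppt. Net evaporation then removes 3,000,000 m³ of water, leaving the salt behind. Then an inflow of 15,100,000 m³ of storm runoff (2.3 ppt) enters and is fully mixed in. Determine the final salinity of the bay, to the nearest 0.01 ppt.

18.60 ppt

After evaporation: salt = 17,300,000×29.6 = 512,080,000; volume = 17,300,000 − 3,000,000 = 14,300,000 m³
After mixing: salt = 512,080,000 + 15,100,000×2.3 = 546,810,000; volume = 14,300,000 + 15,100,000 = 29,400,000 m³
S = 546,810,000 / 29,400,000 = 18.599 ppt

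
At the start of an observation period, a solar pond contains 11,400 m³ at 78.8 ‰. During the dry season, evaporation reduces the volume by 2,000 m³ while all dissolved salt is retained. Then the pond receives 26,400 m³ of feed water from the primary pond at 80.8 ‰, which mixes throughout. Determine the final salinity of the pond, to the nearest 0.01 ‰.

After evaporation: salt = 11,400×78.8 = 898,320; volume = 11,400 − 2,000 = 9,400 m³
After mixing: salt = 898,320 + 26,400×80.8 = 3,031,440; volume = 9,400 + 26,400 = 35,800 m³
S = 3,031,440 / 35,800 = 84.6771 ‰

84.68 ‰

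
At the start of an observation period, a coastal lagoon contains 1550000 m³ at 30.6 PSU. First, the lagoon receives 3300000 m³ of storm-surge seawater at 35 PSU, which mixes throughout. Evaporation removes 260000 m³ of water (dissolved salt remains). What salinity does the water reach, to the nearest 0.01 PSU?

35.50 PSU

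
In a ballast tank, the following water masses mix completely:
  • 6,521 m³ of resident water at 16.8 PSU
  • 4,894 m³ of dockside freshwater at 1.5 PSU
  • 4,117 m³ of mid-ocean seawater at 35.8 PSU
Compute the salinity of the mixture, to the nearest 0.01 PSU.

Total salt / total volume:
salt = 6,521×16.8 + 4,894×1.5 + 4,117×35.8 = 109,552.8 + 7,341 + 147,388.6 = 264,282.4
volume = 6,521 + 4,894 + 4,117 = 15,532 m³
S = 264,282.4 / 15,532 = 17.0153 PSU

17.02 PSU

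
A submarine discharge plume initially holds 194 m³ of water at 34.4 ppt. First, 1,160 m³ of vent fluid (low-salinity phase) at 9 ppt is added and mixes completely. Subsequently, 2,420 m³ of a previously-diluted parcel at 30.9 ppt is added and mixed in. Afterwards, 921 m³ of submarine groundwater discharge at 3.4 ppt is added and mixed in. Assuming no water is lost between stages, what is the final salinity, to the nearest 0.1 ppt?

Salt balance:
Initial salt = 194×34.4 = 6,673.6
After stage 1: salt = 6,673.6 + 1,160×9 = 17,113.6; volume = 1,354 m³; S = 12.639 ppt
After stage 2: salt = 17,113.6 + 2,420×30.9 = 91,891.6; volume = 3,774 m³; S = 24.349 ppt
After stage 3: salt = 91,891.6 + 921×3.4 = 95,023; volume = 4,695 m³
S = 95,023 / 4,695 = 20.2392 ppt

20.2 ppt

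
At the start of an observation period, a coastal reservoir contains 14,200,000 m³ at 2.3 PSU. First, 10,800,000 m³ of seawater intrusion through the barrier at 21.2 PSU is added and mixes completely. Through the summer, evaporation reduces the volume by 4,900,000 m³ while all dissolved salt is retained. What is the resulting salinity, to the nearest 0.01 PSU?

After mixing: salt = 14,200,000×2.3 + 10,800,000×21.2 = 261,620,000; volume = 25,000,000 m³
After evaporation: salt unchanged = 261,620,000; volume = 25,000,000 − 4,900,000 = 20,100,000 m³
S = 261,620,000 / 20,100,000 = 13.0159 PSU

13.02 PSU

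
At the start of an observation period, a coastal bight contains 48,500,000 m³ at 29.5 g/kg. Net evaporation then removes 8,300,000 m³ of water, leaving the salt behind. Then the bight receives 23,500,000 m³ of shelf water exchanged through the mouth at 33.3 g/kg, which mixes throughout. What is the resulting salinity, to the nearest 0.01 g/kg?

34.75 g/kg

After evaporation: salt = 48,500,000×29.5 = 1,430,750,000; volume = 48,500,000 − 8,300,000 = 40,200,000 m³
After mixing: salt = 1,430,750,000 + 23,500,000×33.3 = 2,213,300,000; volume = 40,200,000 + 23,500,000 = 63,700,000 m³
S = 2,213,300,000 / 63,700,000 = 34.7457 g/kg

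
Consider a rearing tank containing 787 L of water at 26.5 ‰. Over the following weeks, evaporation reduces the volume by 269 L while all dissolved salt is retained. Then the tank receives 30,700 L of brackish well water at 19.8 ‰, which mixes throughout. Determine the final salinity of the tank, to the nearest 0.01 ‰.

After evaporation: salt = 787×26.5 = 20,855.5; volume = 787 − 269 = 518 L
After mixing: salt = 20,855.5 + 30,700×19.8 = 628,715.5; volume = 518 + 30,700 = 31,218 L
S = 628,715.5 / 31,218 = 20.1395 ‰

20.14 ‰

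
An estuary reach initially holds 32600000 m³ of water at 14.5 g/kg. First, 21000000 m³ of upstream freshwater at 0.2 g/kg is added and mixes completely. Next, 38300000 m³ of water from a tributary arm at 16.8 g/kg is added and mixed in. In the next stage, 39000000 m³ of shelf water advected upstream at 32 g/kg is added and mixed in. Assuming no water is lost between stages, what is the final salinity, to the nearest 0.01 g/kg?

18.09 g/kg

Conserving salt mass:
Initial salt = 32,600,000×14.5 = 472,700,000
After stage 1: salt = 472,700,000 + 21,000,000×0.2 = 476,900,000; volume = 53,600,000 m³; S = 8.897 g/kg
After stage 2: salt = 476,900,000 + 38,300,000×16.8 = 1,120,340,000; volume = 91,900,000 m³; S = 12.191 g/kg
After stage 3: salt = 1,120,340,000 + 39,000,000×32 = 2,368,340,000; volume = 130,900,000 m³
S = 2,368,340,000 / 130,900,000 = 18.0927 g/kg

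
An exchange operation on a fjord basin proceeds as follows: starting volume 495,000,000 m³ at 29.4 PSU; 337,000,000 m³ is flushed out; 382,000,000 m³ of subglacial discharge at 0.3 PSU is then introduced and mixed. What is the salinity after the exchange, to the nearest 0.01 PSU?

Remaining after removal: 158,000,000 m³ at 29.4 PSU (salt = 4,645,200,000)
After addition: salt = 4,645,200,000 + 382,000,000×0.3 = 4,759,800,000; volume = 540,000,000 m³
S = 4,759,800,000 / 540,000,000 = 8.8144 PSU

8.81 PSU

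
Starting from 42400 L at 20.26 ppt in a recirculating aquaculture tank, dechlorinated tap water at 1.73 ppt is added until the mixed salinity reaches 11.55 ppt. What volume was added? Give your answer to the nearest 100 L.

37600 L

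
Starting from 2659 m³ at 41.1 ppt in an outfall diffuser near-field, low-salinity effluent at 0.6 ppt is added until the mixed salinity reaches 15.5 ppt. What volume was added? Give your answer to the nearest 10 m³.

4570 m³

Salt balance: 2,659×41.1 + V×0.6 = (2,659+V)×15.5
109,284.9 + 0.6V = 41,214.5 + 15.5V
68,070.4 = 14.9V
V = 4,568.48 m³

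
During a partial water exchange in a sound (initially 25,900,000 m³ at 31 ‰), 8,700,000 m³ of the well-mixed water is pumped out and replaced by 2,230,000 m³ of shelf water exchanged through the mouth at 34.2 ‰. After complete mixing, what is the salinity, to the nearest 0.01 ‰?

Remaining after removal: 17,200,000 m³ at 31 ‰ (salt = 533,200,000)
After addition: salt = 533,200,000 + 2,230,000×34.2 = 609,466,000; volume = 19,430,000 m³
S = 609,466,000 / 19,430,000 = 31.3673 ‰

31.37 ‰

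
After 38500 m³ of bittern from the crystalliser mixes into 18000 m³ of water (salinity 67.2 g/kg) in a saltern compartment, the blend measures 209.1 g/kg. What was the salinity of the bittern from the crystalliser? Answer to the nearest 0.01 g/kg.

Salt balance: 18,000×67.2 + 38,500×S = 56,500×209.1
1,209,600 + 38,500·S = 11,814,150
S = (11,814,150 − 1,209,600) / 38,500 = 275.4429 g/kg

275.44 g/kg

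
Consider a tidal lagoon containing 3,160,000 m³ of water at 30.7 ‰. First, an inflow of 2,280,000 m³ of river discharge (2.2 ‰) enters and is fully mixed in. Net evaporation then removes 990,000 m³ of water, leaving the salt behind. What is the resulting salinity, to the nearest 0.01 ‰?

After mixing: salt = 3,160,000×30.7 + 2,280,000×2.2 = 102,028,000; volume = 5,440,000 m³
After evaporation: salt unchanged = 102,028,000; volume = 5,440,000 − 990,000 = 4,450,000 m³
S = 102,028,000 / 4,450,000 = 22.9276 ‰

22.93 ‰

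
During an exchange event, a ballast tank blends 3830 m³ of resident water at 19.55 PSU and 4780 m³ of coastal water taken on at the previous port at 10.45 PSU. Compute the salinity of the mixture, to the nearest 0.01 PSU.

Total salt / total volume:
salt = 3,830×19.55 + 4,780×10.45 = 74,876.5 + 49,951 = 124,827.5
volume = 3,830 + 4,780 = 8,610 m³
S = 124,827.5 / 8,610 = 14.498 PSU

14.50 PSU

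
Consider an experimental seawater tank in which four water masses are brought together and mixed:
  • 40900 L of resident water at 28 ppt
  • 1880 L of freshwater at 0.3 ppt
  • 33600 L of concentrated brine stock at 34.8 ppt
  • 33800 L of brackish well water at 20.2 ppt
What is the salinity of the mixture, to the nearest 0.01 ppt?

Salt balance:
salt = 40,900×28 + 1,880×0.3 + 33,600×34.8 + 33,800×20.2 = 1,145,200 + 564 + 1,169,280 + 682,760 = 2,997,804
volume = 40,900 + 1,880 + 33,600 + 33,800 = 110,180 L
S = 2,997,804 / 110,180 = 27.2082 ppt

27.21 ppt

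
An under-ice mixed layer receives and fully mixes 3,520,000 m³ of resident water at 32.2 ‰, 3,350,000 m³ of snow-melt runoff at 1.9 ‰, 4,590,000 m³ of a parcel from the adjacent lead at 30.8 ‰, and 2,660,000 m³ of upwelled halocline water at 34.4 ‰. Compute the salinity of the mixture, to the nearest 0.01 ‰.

24.97 ‰

Salt balance:
salt = 3,520,000×32.2 + 3,350,000×1.9 + 4,590,000×30.8 + 2,660,000×34.4 = 113,344,000 + 6,365,000 + 141,372,000 + 91,504,000 = 352,585,000
volume = 3,520,000 + 3,350,000 + 4,590,000 + 2,660,000 = 14,120,000 m³
S = 352,585,000 / 14,120,000 = 24.9706 ‰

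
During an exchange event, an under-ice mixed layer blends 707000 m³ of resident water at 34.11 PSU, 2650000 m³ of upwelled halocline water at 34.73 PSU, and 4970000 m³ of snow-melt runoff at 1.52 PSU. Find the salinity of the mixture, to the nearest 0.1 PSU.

14.9 PSU

Salt balance:
salt = 707,000×34.11 + 2,650,000×34.73 + 4,970,000×1.52 = 24,115,770 + 92,034,500 + 7,554,400 = 123,704,670
volume = 707,000 + 2,650,000 + 4,970,000 = 8,327,000 m³
S = 123,704,670 / 8,327,000 = 14.856 PSU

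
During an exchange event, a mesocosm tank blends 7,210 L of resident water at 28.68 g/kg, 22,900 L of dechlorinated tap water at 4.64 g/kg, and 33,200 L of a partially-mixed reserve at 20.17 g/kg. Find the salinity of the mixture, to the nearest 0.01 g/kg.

Conserving salt mass:
salt = 7,210×28.68 + 22,900×4.64 + 33,200×20.17 = 206,782.8 + 106,256 + 669,644 = 982,682.8
volume = 7,210 + 22,900 + 33,200 = 63,310 L
S = 982,682.8 / 63,310 = 15.5218 g/kg

15.52 g/kg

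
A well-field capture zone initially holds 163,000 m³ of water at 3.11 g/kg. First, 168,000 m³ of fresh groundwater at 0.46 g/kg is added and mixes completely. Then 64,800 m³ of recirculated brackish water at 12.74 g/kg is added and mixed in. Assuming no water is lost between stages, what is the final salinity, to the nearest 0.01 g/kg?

Total salt / total volume:
Initial salt = 163,000×3.11 = 506,930
After stage 1: salt = 506,930 + 168,000×0.46 = 584,210; volume = 331,000 m³; S = 1.765 g/kg
After stage 2: salt = 584,210 + 64,800×12.74 = 1,409,762; volume = 395,800 m³
S = 1,409,762 / 395,800 = 3.5618 g/kg

3.56 g/kg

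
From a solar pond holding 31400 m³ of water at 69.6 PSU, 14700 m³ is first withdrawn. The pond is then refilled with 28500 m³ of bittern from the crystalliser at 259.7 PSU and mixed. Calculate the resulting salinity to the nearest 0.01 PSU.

189.46 PSU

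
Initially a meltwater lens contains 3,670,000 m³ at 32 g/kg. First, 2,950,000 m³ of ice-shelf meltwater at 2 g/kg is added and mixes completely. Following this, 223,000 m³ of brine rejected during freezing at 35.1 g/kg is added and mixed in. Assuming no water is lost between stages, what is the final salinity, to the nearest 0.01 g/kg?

By conservation of dissolved salt,
Initial salt = 3,670,000×32 = 117,440,000
After stage 1: salt = 117,440,000 + 2,950,000×2 = 123,340,000; volume = 6,620,000 m³; S = 18.631 g/kg
After stage 2: salt = 123,340,000 + 223,000×35.1 = 131,167,300; volume = 6,843,000 m³
S = 131,167,300 / 6,843,000 = 19.1681 g/kg

19.17 g/kg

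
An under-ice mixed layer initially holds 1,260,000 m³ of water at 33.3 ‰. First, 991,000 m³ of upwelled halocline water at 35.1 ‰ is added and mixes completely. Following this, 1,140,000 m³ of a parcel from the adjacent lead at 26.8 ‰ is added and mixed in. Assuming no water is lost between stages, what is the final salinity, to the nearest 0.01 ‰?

Weighted by volume,
Initial salt = 1,260,000×33.3 = 41,958,000
After stage 1: salt = 41,958,000 + 991,000×35.1 = 76,742,100; volume = 2,251,000 m³; S = 34.092 ‰
After stage 2: salt = 76,742,100 + 1,140,000×26.8 = 107,294,100; volume = 3,391,000 m³
S = 107,294,100 / 3,391,000 = 31.6408 ‰

31.64 ‰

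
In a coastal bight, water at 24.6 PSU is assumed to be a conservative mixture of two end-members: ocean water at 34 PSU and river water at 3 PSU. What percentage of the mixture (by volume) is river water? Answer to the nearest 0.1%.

Let f be the freshwater fraction. Salt balance per unit volume:
f×3 + (1−f)×34 = 24.6
f = (34 − 24.6) / (34 − 3) = 9.4/31 = 0.3032

30.3%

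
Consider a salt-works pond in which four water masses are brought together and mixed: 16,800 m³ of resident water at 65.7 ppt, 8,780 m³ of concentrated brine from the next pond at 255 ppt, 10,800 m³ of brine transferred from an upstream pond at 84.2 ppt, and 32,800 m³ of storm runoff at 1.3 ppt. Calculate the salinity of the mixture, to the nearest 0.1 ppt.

Mass of salt is conserved:
salt = 16,800×65.7 + 8,780×255 + 10,800×84.2 + 32,800×1.3 = 1,103,760 + 2,238,900 + 909,360 + 42,640 = 4,294,660
volume = 16,800 + 8,780 + 10,800 + 32,800 = 69,180 m³
S = 4,294,660 / 69,180 = 62.08 ppt

62.1 ppt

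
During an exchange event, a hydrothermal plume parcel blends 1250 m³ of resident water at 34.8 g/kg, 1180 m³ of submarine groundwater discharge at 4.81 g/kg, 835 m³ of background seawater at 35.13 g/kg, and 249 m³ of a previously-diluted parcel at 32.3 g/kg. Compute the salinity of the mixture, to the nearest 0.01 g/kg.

Weighted by volume,
salt = 1,250×34.8 + 1,180×4.81 + 835×35.13 + 249×32.3 = 43,500 + 5,675.8 + 29,333.55 + 8,042.7 = 86,552.05
volume = 1,250 + 1,180 + 835 + 249 = 3,514 m³
S = 86,552.05 / 3,514 = 24.6306 g/kg

24.63 g/kg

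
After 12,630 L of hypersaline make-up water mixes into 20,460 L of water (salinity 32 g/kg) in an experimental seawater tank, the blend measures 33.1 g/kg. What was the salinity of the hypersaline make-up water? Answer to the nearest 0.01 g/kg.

Salt balance: 20,460×32 + 12,630×S = 33,090×33.1
654,720 + 12,630·S = 1,095,279
S = (1,095,279 − 654,720) / 12,630 = 34.8819 g/kg

34.88 g/kg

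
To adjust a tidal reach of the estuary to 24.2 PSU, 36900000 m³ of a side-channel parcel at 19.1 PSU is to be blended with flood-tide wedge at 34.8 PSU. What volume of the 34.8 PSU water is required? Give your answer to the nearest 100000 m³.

Salt balance: 36,900,000×19.1 + V×34.8 = (36,900,000+V)×24.2
704,790,000 + 34.8V = 892,980,000 + 24.2V
188,190,000 = 10.6V
V = 17,753,773.58 m³

17800000 m³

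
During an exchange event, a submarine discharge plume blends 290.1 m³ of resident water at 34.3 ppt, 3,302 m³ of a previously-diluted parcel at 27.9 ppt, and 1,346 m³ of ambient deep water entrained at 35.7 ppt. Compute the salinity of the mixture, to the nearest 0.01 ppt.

30.40 ppt

Weighted by volume,
salt = 290.1×34.3 + 3,302×27.9 + 1,346×35.7 = 9,950.43 + 92,125.8 + 48,052.2 = 150,128.43
volume = 290.1 + 3,302 + 1,346 = 4,938.1 m³
S = 150,128.43 / 4,938.1 = 30.4021 ppt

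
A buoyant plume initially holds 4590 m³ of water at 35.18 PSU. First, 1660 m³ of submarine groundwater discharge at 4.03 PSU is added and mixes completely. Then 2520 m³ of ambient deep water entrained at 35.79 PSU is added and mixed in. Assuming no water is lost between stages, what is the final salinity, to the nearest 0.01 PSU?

29.46 PSU

By conservation of dissolved salt,
Initial salt = 4,590×35.18 = 161,476.2
After stage 1: salt = 161,476.2 + 1,660×4.03 = 168,166; volume = 6,250 m³; S = 26.907 PSU
After stage 2: salt = 168,166 + 2,520×35.79 = 258,356.8; volume = 8,770 m³
S = 258,356.8 / 8,770 = 29.4592 PSU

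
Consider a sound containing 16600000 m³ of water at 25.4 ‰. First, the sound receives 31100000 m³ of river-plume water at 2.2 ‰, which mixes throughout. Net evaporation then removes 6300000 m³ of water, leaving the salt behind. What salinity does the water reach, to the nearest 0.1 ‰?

After mixing: salt = 16,600,000×25.4 + 31,100,000×2.2 = 490,060,000; volume = 47,700,000 m³
After evaporation: salt unchanged = 490,060,000; volume = 47,700,000 − 6,300,000 = 41,400,000 m³
S = 490,060,000 / 41,400,000 = 11.8372 ‰

11.8 ‰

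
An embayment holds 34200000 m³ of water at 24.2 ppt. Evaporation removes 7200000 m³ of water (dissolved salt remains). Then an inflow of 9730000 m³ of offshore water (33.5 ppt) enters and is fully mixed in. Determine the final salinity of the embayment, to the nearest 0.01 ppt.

After evaporation: salt = 34,200,000×24.2 = 827,640,000; volume = 34,200,000 − 7,200,000 = 27,000,000 m³
After mixing: salt = 827,640,000 + 9,730,000×33.5 = 1,153,595,000; volume = 27,000,000 + 9,730,000 = 36,730,000 m³
S = 1,153,595,000 / 36,730,000 = 31.4074 ppt

31.41 ppt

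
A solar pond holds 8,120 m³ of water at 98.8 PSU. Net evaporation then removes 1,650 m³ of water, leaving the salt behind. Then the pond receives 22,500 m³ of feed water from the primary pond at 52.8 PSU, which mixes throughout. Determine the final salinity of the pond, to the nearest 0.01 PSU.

After evaporation: salt = 8,120×98.8 = 802,256; volume = 8,120 − 1,650 = 6,470 m³
After mixing: salt = 802,256 + 22,500×52.8 = 1,990,256; volume = 6,470 + 22,500 = 28,970 m³
S = 1,990,256 / 28,970 = 68.7006 PSU

68.70 PSU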